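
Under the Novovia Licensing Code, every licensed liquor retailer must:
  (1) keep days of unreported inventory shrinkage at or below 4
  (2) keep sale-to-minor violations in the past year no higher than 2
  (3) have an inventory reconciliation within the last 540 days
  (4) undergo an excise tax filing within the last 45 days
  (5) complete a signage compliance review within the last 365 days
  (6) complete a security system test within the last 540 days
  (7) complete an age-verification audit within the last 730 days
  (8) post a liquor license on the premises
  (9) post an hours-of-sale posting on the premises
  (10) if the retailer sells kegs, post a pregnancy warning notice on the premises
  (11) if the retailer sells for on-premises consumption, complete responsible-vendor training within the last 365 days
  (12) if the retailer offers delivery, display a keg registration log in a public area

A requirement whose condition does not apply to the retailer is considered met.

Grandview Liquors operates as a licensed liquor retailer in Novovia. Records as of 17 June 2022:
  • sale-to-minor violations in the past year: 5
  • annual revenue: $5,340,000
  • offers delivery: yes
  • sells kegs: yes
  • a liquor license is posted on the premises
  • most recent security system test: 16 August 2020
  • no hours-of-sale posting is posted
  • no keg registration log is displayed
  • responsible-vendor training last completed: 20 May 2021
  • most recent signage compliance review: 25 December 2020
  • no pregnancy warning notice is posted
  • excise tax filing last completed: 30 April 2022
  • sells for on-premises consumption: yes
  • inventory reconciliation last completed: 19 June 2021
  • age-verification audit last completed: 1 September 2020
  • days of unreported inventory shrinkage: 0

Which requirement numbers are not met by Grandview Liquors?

1. days of unreported inventory shrinkage 0 ≤ 4 → met
2. sale-to-minor violations in the past year 5 > 2 → not met
3. inventory reconciliation 363 days ago vs limit 540 → met
4. excise tax filing 48 days ago vs limit 45 → not met
5. signage compliance review 539 days ago vs limit 365 → not met
6. security system test 670 days ago vs limit 540 → not met
7. age-verification audit 654 days ago vs limit 730 → met
8. liquor license present → met
9. hours-of-sale posting absent → not met
10. condition 'sells kegs' holds; pregnancy warning notice absent → not met
11. condition 'sells for on-premises consumption' holds; responsible-vendor training 393 days ago vs limit 365 → not met
12. condition 'offers delivery' holds; keg registration log absent → not met
Not met: 2, 4, 5, 6, 9, 10, 11, 12

2, 4, 5, 6, 9, 10, 11, 12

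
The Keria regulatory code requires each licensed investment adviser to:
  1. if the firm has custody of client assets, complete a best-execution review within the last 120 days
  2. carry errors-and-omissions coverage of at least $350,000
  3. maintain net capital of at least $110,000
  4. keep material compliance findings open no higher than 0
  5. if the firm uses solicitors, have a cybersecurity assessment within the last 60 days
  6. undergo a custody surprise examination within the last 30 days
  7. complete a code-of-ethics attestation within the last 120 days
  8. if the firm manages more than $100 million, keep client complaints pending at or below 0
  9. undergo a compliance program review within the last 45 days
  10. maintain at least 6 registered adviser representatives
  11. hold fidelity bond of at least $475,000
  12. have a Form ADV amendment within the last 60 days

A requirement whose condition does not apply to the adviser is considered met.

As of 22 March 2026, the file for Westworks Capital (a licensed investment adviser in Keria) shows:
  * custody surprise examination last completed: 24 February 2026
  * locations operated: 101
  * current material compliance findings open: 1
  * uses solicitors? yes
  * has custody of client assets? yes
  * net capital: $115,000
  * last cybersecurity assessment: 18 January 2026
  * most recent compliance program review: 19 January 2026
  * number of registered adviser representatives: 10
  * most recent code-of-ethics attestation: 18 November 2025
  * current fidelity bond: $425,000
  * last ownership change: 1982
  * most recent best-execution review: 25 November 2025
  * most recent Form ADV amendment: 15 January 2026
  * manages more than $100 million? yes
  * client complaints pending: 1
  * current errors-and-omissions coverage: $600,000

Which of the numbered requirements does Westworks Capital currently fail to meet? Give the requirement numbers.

1. condition 'has custody of client assets' holds; best-execution review 117 days ago vs limit 120 → met
2. errors-and-omissions coverage $600,000 ≥ $350,000 → met
3. net capital $115,000 ≥ $110,000 → met
4. material compliance findings open 1 > 0 → not met
5. condition 'uses solicitors' holds; cybersecurity assessment 63 days ago vs limit 60 → not met
6. custody surprise examination 26 days ago vs limit 30 → met
7. code-of-ethics attestation 124 days ago vs limit 120 → not met
8. condition 'manages more than $100 million' holds; client complaints pending 1 > 0 → not met
9. compliance program review 62 days ago vs limit 45 → not met
10. registered adviser representatives 10 ≥ 6 → met
11. fidelity bond $425,000 < $475,000 → not met
12. Form ADV amendment 66 days ago vs limit 60 → not met
Not met: 4, 5, 7, 8, 9, 11, 12

4, 5, 7, 8, 9, 11, 12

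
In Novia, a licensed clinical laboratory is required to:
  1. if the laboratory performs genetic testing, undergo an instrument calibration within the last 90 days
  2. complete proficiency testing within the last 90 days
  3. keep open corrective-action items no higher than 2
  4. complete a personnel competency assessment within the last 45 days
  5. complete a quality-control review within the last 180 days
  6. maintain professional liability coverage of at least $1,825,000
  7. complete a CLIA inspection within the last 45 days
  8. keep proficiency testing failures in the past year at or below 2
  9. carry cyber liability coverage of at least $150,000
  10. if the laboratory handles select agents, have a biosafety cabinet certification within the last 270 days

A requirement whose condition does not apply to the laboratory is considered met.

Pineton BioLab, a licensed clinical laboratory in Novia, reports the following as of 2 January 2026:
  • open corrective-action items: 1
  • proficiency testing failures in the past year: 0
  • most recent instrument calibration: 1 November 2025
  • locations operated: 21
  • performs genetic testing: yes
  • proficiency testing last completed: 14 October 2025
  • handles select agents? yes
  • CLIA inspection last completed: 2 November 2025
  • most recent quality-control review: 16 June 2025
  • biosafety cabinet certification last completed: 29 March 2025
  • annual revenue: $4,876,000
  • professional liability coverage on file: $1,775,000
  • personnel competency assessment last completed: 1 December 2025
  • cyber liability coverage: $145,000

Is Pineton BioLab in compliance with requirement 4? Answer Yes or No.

4. personnel competency assessment 32 days ago vs limit 45 → met

Yes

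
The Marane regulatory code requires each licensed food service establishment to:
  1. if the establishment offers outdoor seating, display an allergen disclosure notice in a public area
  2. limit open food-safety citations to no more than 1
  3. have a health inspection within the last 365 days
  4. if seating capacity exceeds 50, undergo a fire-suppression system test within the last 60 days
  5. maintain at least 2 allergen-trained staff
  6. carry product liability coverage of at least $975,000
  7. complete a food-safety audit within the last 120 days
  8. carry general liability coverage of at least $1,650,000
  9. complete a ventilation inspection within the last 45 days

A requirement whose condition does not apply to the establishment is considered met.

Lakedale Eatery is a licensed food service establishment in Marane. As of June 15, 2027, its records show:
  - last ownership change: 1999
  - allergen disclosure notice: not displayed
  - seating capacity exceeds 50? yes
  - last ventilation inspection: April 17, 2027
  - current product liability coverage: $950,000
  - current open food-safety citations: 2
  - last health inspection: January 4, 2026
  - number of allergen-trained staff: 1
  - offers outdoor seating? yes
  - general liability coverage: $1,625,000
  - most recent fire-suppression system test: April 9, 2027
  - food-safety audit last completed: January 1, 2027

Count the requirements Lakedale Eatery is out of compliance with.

1. condition 'offers outdoor seating' holds; allergen disclosure notice absent → not met
2. open food-safety citations 2 > 1 → not met
3. health inspection 527 days ago vs limit 365 → not met
4. condition 'seating capacity exceeds 50' holds; fire-suppression system test 67 days ago vs limit 60 → not met
5. allergen-trained staff 1 < 2 → not met
6. product liability coverage $950,000 < $975,000 → not met
7. food-safety audit 165 days ago vs limit 120 → not met
8. general liability coverage $1,625,000 < $1,650,000 → not met
9. ventilation inspection 59 days ago vs limit 45 → not met
Not met: 9 of 9

9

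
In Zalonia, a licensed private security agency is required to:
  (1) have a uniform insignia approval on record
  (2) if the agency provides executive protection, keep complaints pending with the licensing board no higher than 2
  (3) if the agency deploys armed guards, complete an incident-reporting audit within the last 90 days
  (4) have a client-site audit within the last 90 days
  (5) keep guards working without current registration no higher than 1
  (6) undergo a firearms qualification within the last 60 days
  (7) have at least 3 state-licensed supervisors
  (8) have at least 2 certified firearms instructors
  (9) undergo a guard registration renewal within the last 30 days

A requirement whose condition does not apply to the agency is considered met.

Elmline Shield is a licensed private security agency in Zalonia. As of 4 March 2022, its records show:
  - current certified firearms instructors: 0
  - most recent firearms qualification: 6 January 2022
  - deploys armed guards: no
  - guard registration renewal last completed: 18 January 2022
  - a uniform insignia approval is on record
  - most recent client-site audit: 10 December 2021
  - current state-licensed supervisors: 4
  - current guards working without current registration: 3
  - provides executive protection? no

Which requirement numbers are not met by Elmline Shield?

5, 8, 9

1. uniform insignia approval present → met
2. condition 'provides executive protection' does not hold → requirement n/a → met
3. condition 'deploys armed guards' does not hold → requirement n/a → met
4. client-site audit 84 days ago vs limit 90 → met
5. guards working without current registration 3 > 1 → not met
6. firearms qualification 57 days ago vs limit 60 → met
7. state-licensed supervisors 4 ≥ 3 → met
8. certified firearms instructors 0 < 2 → not met
9. guard registration renewal 45 days ago vs limit 30 → not met
Not met: 5, 8, 9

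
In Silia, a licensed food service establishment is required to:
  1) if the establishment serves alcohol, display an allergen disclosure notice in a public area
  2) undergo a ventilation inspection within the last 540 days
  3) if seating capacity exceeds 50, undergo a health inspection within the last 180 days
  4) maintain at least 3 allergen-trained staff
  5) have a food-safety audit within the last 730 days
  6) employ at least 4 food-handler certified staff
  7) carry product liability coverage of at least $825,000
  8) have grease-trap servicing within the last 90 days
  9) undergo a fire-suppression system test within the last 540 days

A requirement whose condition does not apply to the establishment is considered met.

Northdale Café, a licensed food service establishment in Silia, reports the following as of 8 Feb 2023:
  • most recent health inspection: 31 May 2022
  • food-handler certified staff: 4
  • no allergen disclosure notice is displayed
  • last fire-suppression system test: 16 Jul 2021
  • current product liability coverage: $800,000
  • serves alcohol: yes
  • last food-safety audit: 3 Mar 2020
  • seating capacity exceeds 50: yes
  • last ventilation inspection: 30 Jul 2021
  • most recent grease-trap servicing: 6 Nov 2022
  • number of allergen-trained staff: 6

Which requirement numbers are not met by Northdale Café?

1, 2, 3, 5, 7, 8, 9

1. condition 'serves alcohol' holds; allergen disclosure notice absent → not met
2. ventilation inspection 558 days ago vs limit 540 → not met
3. condition 'seating capacity exceeds 50' holds; health inspection 253 days ago vs limit 180 → not met
4. allergen-trained staff 6 ≥ 3 → met
5. food-safety audit 1072 days ago vs limit 730 → not met
6. food-handler certified staff 4 ≥ 4 → met
7. product liability coverage $800,000 < $825,000 → not met
8. grease-trap servicing 94 days ago vs limit 90 → not met
9. fire-suppression system test 572 days ago vs limit 540 → not met
Not met: 1, 2, 3, 5, 7, 8, 9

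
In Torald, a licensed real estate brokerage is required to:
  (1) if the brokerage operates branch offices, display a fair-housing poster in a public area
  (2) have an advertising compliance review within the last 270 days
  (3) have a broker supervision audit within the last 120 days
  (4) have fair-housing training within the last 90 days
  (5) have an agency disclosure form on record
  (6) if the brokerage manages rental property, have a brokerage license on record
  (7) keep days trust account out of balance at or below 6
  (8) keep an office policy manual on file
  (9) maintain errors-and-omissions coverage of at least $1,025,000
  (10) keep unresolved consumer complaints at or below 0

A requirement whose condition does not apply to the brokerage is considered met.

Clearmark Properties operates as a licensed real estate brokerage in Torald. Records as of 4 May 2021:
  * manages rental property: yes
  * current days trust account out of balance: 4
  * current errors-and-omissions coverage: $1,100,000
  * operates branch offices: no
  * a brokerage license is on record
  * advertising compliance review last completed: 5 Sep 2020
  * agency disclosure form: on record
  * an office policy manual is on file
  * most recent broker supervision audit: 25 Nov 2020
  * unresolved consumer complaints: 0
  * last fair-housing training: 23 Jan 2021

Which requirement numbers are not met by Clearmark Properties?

1. condition 'operates branch offices' does not hold → requirement n/a → met
2. advertising compliance review 241 days ago vs limit 270 → met
3. broker supervision audit 160 days ago vs limit 120 → not met
4. fair-housing training 101 days ago vs limit 90 → not met
5. agency disclosure form present → met
6. condition 'manages rental property' holds; brokerage license present → met
7. days trust account out of balance 4 ≤ 6 → met
8. office policy manual present → met
9. errors-and-omissions coverage $1,100,000 ≥ $1,025,000 → met
10. unresolved consumer complaints 0 ≤ 0 → met
Not met: 3, 4

3, 4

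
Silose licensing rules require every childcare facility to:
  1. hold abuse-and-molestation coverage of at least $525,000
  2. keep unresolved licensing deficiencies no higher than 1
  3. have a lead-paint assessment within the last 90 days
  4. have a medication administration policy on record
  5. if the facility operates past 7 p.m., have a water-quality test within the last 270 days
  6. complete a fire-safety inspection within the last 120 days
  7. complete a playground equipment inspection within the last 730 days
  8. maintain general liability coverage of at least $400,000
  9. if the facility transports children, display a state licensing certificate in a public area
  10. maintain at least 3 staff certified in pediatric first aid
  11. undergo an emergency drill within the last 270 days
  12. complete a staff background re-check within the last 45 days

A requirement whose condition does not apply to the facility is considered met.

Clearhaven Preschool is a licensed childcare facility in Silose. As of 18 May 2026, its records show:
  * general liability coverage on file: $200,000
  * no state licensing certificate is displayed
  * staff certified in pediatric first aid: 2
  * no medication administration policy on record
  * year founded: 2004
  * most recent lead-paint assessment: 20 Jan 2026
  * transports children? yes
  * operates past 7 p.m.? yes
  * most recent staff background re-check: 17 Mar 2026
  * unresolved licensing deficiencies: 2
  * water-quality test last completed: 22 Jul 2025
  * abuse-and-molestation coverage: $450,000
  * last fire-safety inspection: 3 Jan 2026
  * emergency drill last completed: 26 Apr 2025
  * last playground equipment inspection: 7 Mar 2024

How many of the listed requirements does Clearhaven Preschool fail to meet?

12

1. abuse-and-molestation coverage $450,000 < $525,000 → not met
2. unresolved licensing deficiencies 2 > 1 → not met
3. lead-paint assessment 118 days ago vs limit 90 → not met
4. medication administration policy absent → not met
5. condition 'operates past 7 p.m.' holds; water-quality test 300 days ago vs limit 270 → not met
6. fire-safety inspection 135 days ago vs limit 120 → not met
7. playground equipment inspection 802 days ago vs limit 730 → not met
8. general liability coverage $200,000 < $400,000 → not met
9. condition 'transports children' holds; state licensing certificate absent → not met
10. staff certified in pediatric first aid 2 < 3 → not met
11. emergency drill 387 days ago vs limit 270 → not met
12. staff background re-check 62 days ago vs limit 45 → not met
Not met: 12 of 12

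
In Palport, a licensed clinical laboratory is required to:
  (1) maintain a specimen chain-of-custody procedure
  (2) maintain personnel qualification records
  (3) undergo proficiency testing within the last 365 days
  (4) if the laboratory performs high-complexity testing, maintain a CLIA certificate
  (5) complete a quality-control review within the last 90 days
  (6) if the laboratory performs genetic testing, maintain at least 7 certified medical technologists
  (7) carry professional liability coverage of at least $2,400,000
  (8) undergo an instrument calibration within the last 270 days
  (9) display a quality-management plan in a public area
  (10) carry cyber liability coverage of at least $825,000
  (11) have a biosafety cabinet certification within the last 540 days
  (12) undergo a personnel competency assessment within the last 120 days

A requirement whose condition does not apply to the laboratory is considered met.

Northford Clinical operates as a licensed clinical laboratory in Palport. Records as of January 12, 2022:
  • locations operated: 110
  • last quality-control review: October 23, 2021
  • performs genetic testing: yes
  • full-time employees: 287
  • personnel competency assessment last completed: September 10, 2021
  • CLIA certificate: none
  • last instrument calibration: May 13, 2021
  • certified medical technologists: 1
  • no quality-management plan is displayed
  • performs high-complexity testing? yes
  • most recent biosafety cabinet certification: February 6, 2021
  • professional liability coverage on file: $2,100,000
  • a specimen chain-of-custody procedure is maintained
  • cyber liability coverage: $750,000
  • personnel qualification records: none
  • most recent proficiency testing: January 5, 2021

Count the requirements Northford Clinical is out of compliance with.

1. specimen chain-of-custody procedure present → met
2. personnel qualification records absent → not met
3. proficiency testing 372 days ago vs limit 365 → not met
4. condition 'performs high-complexity testing' holds; CLIA certificate absent → not met
5. quality-control review 81 days ago vs limit 90 → met
6. condition 'performs genetic testing' holds; certified medical technologists 1 < 7 → not met
7. professional liability coverage $2,100,000 < $2,400,000 → not met
8. instrument calibration 244 days ago vs limit 270 → met
9. quality-management plan absent → not met
10. cyber liability coverage $750,000 < $825,000 → not met
11. biosafety cabinet certification 340 days ago vs limit 540 → met
12. personnel competency assessment 124 days ago vs limit 120 → not met
Not met: 8 of 12

8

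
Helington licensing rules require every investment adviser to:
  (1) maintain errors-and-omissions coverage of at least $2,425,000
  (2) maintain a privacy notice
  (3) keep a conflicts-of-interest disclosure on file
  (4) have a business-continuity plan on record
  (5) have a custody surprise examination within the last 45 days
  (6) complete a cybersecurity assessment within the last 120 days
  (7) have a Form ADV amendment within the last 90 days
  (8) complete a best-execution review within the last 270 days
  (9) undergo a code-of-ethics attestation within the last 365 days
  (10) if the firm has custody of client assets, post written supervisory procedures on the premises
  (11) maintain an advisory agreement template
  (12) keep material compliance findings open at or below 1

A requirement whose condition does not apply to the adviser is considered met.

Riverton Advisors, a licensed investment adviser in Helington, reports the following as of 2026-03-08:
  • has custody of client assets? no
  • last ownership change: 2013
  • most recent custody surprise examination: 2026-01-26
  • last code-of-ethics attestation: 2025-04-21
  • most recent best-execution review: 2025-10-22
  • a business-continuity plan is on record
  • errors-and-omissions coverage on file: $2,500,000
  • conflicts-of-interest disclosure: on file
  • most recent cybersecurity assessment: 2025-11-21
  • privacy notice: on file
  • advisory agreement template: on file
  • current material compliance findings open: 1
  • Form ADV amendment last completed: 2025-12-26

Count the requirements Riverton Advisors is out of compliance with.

0

1. errors-and-omissions coverage $2,500,000 ≥ $2,425,000 → met
2. privacy notice present → met
3. conflicts-of-interest disclosure present → met
4. business-continuity plan present → met
5. custody surprise examination 41 days ago vs limit 45 → met
6. cybersecurity assessment 107 days ago vs limit 120 → met
7. Form ADV amendment 72 days ago vs limit 90 → met
8. best-execution review 137 days ago vs limit 270 → met
9. code-of-ethics attestation 321 days ago vs limit 365 → met
10. condition 'has custody of client assets' does not hold → requirement n/a → met
11. advisory agreement template present → met
12. material compliance findings open 1 ≤ 1 → met
Not met: 0 of 12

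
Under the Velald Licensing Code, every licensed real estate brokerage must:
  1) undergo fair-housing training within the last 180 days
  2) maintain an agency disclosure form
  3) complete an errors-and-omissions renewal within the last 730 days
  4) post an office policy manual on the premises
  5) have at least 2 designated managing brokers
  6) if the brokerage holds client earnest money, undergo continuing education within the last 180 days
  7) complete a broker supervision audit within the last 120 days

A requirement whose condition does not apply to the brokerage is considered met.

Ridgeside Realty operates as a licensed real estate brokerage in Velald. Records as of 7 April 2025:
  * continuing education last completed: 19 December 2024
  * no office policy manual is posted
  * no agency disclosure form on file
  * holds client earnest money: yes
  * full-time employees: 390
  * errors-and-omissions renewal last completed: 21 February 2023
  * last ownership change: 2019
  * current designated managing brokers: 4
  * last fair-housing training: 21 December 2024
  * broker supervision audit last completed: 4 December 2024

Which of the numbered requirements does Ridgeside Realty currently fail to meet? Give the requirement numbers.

1. fair-housing training 107 days ago vs limit 180 → met
2. agency disclosure form absent → not met
3. errors-and-omissions renewal 776 days ago vs limit 730 → not met
4. office policy manual absent → not met
5. designated managing brokers 4 ≥ 2 → met
6. condition 'holds client earnest money' holds; continuing education 109 days ago vs limit 180 → met
7. broker supervision audit 124 days ago vs limit 120 → not met
Not met: 2, 3, 4, 7

2, 3, 4, 7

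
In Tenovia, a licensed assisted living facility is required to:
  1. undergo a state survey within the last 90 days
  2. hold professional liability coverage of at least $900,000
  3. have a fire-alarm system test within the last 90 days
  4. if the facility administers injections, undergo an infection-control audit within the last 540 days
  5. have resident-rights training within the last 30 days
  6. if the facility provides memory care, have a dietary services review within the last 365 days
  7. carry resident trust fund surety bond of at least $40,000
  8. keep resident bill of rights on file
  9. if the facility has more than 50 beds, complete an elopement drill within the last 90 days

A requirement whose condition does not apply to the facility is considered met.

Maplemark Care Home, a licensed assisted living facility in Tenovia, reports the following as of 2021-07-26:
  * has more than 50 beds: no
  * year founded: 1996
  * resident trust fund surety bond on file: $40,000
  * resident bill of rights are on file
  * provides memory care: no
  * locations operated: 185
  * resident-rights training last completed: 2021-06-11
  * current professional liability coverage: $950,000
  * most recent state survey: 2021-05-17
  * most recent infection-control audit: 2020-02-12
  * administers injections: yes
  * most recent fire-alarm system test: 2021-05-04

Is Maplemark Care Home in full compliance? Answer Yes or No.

1. state survey 70 days ago vs limit 90 → met
2. professional liability coverage $950,000 ≥ $900,000 → met
3. fire-alarm system test 83 days ago vs limit 90 → met
4. condition 'administers injections' holds; infection-control audit 530 days ago vs limit 540 → met
5. resident-rights training 45 days ago vs limit 30 → not met
6. condition 'provides memory care' does not hold → requirement n/a → met
7. resident trust fund surety bond $40,000 ≥ $40,000 → met
8. resident bill of rights present → met
9. condition 'has more than 50 beds' does not hold → requirement n/a → met
Not met: 5

No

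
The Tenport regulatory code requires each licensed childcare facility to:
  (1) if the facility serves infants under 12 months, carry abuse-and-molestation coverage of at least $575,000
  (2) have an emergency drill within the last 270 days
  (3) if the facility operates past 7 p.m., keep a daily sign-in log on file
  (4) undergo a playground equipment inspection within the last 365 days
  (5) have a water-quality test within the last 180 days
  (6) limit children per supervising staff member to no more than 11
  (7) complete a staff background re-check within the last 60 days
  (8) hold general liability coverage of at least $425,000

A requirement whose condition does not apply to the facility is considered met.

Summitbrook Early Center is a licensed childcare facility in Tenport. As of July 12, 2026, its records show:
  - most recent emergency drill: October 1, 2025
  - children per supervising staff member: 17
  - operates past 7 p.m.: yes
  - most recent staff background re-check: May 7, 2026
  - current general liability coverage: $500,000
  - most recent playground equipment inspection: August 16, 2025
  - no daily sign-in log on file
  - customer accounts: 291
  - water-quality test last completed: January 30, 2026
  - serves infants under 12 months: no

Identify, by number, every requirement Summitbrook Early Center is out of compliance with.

1. condition 'serves infants under 12 months' does not hold → requirement n/a → met
2. emergency drill 284 days ago vs limit 270 → not met
3. condition 'operates past 7 p.m.' holds; daily sign-in log absent → not met
4. playground equipment inspection 330 days ago vs limit 365 → met
5. water-quality test 163 days ago vs limit 180 → met
6. children per supervising staff member 17 > 11 → not met
7. staff background re-check 66 days ago vs limit 60 → not met
8. general liability coverage $500,000 ≥ $425,000 → met
Not met: 2, 3, 6, 7

2, 3, 6, 7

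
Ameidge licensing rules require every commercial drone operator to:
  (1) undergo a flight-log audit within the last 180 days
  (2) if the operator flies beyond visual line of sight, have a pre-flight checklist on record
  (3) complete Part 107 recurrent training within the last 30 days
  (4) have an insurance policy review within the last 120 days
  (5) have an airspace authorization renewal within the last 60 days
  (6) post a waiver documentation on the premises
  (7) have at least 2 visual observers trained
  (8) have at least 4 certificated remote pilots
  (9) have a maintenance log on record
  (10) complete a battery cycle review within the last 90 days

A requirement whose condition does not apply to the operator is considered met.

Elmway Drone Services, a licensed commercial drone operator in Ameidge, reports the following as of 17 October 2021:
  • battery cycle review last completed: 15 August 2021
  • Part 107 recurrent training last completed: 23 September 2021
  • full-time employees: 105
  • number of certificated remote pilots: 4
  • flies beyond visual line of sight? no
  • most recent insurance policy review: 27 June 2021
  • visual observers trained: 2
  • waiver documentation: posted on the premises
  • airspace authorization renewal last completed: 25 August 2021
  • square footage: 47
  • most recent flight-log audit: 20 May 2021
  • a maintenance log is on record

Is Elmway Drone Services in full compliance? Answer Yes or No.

Yes

1. flight-log audit 150 days ago vs limit 180 → met
2. condition 'flies beyond visual line of sight' does not hold → requirement n/a → met
3. Part 107 recurrent training 24 days ago vs limit 30 → met
4. insurance policy review 112 days ago vs limit 120 → met
5. airspace authorization renewal 53 days ago vs limit 60 → met
6. waiver documentation present → met
7. visual observers trained 2 ≥ 2 → met
8. certificated remote pilots 4 ≥ 4 → met
9. maintenance log present → met
10. battery cycle review 63 days ago vs limit 90 → met
All met.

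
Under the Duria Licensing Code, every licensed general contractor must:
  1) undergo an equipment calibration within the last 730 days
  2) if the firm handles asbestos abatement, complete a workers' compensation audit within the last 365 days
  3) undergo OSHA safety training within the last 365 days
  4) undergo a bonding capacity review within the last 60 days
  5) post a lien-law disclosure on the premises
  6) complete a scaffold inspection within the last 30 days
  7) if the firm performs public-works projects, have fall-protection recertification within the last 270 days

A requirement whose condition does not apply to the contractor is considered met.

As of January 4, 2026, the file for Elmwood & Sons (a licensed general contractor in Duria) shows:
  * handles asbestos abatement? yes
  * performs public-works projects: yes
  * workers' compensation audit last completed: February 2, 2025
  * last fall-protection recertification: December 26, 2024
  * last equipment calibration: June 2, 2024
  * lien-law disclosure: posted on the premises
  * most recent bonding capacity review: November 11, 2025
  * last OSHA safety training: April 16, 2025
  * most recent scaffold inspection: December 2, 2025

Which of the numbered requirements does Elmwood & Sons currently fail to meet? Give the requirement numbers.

1. equipment calibration 581 days ago vs limit 730 → met
2. condition 'handles asbestos abatement' holds; workers' compensation audit 336 days ago vs limit 365 → met
3. OSHA safety training 263 days ago vs limit 365 → met
4. bonding capacity review 54 days ago vs limit 60 → met
5. lien-law disclosure present → met
6. scaffold inspection 33 days ago vs limit 30 → not met
7. condition 'performs public-works projects' holds; fall-protection recertification 374 days ago vs limit 270 → not met
Not met: 6, 7

6, 7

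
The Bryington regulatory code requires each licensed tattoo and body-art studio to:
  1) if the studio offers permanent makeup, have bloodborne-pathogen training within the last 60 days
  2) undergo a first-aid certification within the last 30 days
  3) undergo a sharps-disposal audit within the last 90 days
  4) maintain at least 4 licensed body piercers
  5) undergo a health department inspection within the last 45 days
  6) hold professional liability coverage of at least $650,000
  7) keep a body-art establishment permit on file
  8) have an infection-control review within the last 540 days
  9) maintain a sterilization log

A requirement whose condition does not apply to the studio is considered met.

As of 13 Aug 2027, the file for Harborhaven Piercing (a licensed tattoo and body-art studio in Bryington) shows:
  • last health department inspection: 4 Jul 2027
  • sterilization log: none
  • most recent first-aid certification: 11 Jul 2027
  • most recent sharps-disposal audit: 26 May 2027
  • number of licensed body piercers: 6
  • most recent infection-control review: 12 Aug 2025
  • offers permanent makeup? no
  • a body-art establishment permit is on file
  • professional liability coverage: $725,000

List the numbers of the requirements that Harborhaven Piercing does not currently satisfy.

1. condition 'offers permanent makeup' does not hold → requirement n/a → met
2. first-aid certification 33 days ago vs limit 30 → not met
3. sharps-disposal audit 79 days ago vs limit 90 → met
4. licensed body piercers 6 ≥ 4 → met
5. health department inspection 40 days ago vs limit 45 → met
6. professional liability coverage $725,000 ≥ $650,000 → met
7. body-art establishment permit present → met
8. infection-control review 731 days ago vs limit 540 → not met
9. sterilization log absent → not met
Not met: 2, 8, 9

2, 8, 9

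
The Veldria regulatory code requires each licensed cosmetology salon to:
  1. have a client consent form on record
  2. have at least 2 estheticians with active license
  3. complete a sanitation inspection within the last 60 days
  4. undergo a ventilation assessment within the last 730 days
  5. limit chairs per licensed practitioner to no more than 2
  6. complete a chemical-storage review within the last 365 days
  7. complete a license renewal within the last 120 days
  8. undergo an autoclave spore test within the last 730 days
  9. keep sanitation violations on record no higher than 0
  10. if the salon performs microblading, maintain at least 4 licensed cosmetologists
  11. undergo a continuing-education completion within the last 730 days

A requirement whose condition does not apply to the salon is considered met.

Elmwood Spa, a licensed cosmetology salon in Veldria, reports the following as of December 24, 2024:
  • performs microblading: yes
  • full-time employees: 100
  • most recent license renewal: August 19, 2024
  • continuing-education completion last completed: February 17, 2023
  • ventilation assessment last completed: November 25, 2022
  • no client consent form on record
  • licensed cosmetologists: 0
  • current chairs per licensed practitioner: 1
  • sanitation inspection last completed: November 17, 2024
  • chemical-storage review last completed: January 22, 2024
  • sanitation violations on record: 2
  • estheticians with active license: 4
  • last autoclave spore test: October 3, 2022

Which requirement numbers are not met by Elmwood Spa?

1, 4, 7, 8, 9, 10

1. client consent form absent → not met
2. estheticians with active license 4 ≥ 2 → met
3. sanitation inspection 37 days ago vs limit 60 → met
4. ventilation assessment 760 days ago vs limit 730 → not met
5. chairs per licensed practitioner 1 ≤ 2 → met
6. chemical-storage review 337 days ago vs limit 365 → met
7. license renewal 127 days ago vs limit 120 → not met
8. autoclave spore test 813 days ago vs limit 730 → not met
9. sanitation violations on record 2 > 0 → not met
10. condition 'performs microblading' holds; licensed cosmetologists 0 < 4 → not met
11. continuing-education completion 676 days ago vs limit 730 → met
Not met: 1, 4, 7, 8, 9, 10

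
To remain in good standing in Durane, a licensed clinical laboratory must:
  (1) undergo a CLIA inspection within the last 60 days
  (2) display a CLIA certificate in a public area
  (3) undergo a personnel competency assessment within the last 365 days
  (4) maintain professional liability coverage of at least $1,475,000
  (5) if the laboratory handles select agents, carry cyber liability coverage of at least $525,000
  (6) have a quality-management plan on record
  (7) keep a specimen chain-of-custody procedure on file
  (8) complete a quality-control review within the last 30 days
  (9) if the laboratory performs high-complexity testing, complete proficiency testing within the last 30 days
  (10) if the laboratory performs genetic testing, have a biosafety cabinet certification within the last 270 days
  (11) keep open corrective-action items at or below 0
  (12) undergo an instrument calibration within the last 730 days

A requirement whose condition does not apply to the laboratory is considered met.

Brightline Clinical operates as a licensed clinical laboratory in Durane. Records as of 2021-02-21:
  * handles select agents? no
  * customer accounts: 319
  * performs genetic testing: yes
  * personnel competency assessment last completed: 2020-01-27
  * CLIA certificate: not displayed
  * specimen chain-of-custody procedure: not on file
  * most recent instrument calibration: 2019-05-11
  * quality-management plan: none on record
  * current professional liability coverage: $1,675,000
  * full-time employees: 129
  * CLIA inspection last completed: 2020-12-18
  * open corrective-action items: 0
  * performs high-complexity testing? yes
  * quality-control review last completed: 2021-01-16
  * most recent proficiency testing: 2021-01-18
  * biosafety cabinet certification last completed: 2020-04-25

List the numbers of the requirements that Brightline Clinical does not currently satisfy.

1, 2, 3, 6, 7, 8, 9, 10

1. CLIA inspection 65 days ago vs limit 60 → not met
2. CLIA certificate absent → not met
3. personnel competency assessment 391 days ago vs limit 365 → not met
4. professional liability coverage $1,675,000 ≥ $1,475,000 → met
5. condition 'handles select agents' does not hold → requirement n/a → met
6. quality-management plan absent → not met
7. specimen chain-of-custody procedure absent → not met
8. quality-control review 36 days ago vs limit 30 → not met
9. condition 'performs high-complexity testing' holds; proficiency testing 34 days ago vs limit 30 → not met
10. condition 'performs genetic testing' holds; biosafety cabinet certification 302 days ago vs limit 270 → not met
11. open corrective-action items 0 ≤ 0 → met
12. instrument calibration 652 days ago vs limit 730 → met
Not met: 1, 2, 3, 6, 7, 8, 9, 10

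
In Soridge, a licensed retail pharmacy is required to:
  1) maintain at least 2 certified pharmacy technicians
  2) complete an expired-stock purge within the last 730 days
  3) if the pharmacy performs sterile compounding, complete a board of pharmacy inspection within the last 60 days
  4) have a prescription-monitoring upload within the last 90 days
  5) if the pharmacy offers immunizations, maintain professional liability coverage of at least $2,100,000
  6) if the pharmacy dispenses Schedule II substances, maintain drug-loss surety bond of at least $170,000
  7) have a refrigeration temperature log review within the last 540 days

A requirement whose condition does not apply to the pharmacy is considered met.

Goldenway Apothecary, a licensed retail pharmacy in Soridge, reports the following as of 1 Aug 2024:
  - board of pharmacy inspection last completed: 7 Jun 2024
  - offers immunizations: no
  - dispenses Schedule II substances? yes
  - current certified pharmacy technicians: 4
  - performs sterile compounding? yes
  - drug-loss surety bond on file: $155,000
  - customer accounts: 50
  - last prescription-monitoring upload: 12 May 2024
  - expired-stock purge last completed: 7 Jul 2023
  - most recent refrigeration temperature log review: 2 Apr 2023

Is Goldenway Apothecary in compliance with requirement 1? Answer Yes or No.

Yes

1. certified pharmacy technicians 4 ≥ 2 → met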